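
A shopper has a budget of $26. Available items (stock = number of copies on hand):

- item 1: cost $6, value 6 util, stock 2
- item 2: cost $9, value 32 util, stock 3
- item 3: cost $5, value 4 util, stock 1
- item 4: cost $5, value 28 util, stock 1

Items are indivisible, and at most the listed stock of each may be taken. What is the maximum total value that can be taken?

92 util

Top feasible selections:
- 2×item 2 + 1×item 4: cost 23, value 92
- 2×item 1 + 1×item 2 + 1×item 4: cost 26, value 72
Best: 92 util.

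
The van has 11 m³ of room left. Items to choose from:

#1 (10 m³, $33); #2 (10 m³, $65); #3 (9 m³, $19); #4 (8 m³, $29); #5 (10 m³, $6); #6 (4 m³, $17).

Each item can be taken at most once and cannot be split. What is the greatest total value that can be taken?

$65

Check high-value combinations within 11 m³:
- #2: volume 10, value 65
- #1: volume 10, value 33
- #4: volume 8, value 29
Best: $65.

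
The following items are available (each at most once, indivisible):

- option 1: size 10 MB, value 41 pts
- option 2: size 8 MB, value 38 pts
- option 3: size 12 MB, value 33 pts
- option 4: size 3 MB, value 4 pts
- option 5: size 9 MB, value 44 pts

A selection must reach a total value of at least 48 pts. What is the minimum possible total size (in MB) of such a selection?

Subsets with value ≥ 48, sorted by total size:
- option 4+option 5: size 12, value 48
- option 2+option 5: size 17, value 82
Minimum size: 12 MB.

12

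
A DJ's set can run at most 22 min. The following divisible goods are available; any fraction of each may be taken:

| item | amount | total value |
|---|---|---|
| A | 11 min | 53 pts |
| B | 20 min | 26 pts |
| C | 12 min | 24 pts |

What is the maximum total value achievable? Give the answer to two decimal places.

75.00

Take in order of value per unit:
- A (53/11 per unit): all 11 → value 53, running total 53.00
- C (24/12 per unit): 11 of 12 → value 11×24/12 = 22.0000, running total 75.00
Total 75.00.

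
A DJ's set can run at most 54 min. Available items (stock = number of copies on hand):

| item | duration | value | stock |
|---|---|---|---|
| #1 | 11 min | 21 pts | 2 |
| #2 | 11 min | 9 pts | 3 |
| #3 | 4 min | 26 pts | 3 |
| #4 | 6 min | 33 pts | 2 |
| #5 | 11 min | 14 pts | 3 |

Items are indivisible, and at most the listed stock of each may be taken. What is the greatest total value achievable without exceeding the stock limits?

Best selections within duration 54 and stock limits:
- 2×#1 + 3×#3 + 2×#4: duration 46, value 186
- 1×#1 + 3×#3 + 2×#4 + 1×#5: duration 46, value 179
- 1×#1 + 1×#2 + 3×#3 + 2×#4: duration 46, value 174
Best: 186 pts.

186 pts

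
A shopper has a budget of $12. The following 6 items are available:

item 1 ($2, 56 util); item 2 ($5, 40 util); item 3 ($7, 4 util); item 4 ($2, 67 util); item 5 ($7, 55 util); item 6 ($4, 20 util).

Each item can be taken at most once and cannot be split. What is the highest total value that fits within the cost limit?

Check high-value combinations within $12:
- item 1+item 4+item 5: cost 2+2+7=11, value 56+67+55=178
- item 1+item 2+item 4: cost 2+5+2=9, value 56+40+67=163
- item 1+item 4+item 6: cost 2+2+4=8, value 56+67+20=143
- item 1+item 3+item 4: cost 2+7+2=11, value 56+4+67=127
- item 2+item 4+item 6: cost 5+2+4=11, value 40+67+20=127
Best: 178 util.

178 util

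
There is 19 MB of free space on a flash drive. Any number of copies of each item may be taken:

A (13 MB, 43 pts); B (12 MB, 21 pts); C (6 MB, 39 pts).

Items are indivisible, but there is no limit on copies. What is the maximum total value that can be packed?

Best value-per-unit is C at 39/6, and filling with it alone uses size 3×6=18. No mix of the others beats 3×39 = 117.

117 pts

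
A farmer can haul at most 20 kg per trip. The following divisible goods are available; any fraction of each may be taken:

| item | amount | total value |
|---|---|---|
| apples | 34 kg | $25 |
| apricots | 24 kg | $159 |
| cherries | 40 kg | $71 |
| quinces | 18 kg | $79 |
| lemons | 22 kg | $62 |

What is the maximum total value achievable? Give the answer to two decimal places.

Take in order of value per unit:
- apricots (159/24 per unit): 20 of 24 → value 20×159/24 = 132.5000, running total 132.50
Total 132.50.

132.50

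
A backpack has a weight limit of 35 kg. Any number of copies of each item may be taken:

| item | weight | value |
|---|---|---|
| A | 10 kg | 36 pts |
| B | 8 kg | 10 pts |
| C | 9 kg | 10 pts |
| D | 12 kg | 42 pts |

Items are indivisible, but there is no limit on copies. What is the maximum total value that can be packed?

Best value-per-unit is A at 36/10; filling with it alone gives 3×36 = 108.
Optimal mix: 1×A + 2×D → weight 34, value 120.

120 pts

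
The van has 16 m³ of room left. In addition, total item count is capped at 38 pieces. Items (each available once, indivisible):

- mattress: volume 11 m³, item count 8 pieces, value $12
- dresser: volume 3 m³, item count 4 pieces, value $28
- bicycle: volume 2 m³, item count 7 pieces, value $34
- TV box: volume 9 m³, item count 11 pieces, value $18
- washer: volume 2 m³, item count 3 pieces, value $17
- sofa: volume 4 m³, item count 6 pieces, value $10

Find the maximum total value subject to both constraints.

$97

Feasible sets respecting both limits:
- dresser+bicycle+TV box+washer: volume 16, item count 25, value 97
- dresser+bicycle+washer+sofa: volume 11, item count 20, value 89
- dresser+bicycle+TV box: volume 14, item count 22, value 80
Best: $97.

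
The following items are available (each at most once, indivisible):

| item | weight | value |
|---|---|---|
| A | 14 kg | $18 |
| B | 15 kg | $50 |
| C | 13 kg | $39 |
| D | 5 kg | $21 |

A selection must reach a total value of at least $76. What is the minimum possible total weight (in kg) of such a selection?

Subsets with value ≥ 76, sorted by total weight:
- B+C: weight 28, value 89
- A+C+D: weight 32, value 78
- B+C+D: weight 33, value 110
- A+B+D: weight 34, value 89
Minimum weight: 28 kg.

28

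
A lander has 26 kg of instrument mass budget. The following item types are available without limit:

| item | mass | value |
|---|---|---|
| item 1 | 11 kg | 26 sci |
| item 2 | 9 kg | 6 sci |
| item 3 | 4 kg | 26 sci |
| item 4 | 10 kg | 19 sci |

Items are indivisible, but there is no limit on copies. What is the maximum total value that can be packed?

156 sci

Best value-per-unit is item 3 at 26/4, and filling with it alone uses mass 6×4=24. No mix of the others beats 6×26 = 156.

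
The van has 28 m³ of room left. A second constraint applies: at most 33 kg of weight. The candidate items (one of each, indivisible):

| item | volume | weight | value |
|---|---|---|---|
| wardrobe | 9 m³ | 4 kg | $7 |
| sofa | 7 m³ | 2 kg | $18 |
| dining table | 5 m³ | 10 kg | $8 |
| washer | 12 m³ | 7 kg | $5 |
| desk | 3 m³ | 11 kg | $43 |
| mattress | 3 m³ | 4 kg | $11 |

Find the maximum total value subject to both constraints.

Feasible sets respecting both limits:
- wardrobe+sofa+dining table+desk+mattress: volume 27, weight 31, value 87
- sofa+dining table+desk+mattress: volume 18, weight 27, value 80
- wardrobe+sofa+desk+mattress: volume 22, weight 21, value 79
- sofa+washer+desk+mattress: volume 25, weight 24, value 77
Best: $87.

$87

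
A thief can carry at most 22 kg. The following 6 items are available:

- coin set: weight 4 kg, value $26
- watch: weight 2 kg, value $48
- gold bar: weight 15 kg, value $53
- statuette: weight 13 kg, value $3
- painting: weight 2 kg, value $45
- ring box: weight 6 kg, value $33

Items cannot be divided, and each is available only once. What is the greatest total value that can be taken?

$152

Check high-value combinations within 22 kg:
- coin set+watch+painting+ring box: weight 4+2+2+6=14, value 26+48+45+33=152
- watch+gold bar+painting: weight 2+15+2=19, value 48+53+45=146
- coin set+watch+gold bar: weight 4+2+15=21, value 26+48+53=127
- watch+painting+ring box: weight 2+2+6=10, value 48+45+33=126
- coin set+gold bar+painting: weight 4+15+2=21, value 26+53+45=124
Best: $152.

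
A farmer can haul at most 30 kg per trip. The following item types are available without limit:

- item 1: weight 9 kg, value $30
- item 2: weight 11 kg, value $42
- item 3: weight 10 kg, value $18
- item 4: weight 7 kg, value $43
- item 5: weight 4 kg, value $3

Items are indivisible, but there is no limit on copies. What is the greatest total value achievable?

$172

Best value-per-unit is item 4 at 43/7, and filling with it alone uses weight 4×7=28. No mix of the others beats 4×43 = 172.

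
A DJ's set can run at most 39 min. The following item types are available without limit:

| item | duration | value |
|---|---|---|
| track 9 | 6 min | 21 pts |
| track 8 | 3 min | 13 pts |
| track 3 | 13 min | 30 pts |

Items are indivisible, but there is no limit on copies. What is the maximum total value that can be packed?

Best value-per-unit is track 8 at 13/3, and filling with it alone uses duration 13×3=39. No mix of the others beats 13×13 = 169.

169 pts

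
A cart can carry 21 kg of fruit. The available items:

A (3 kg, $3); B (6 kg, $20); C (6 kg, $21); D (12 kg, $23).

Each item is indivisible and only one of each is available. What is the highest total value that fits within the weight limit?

Check high-value combinations within 21 kg:
- A+C+D: weight 3+6+12=21, value 3+21+23=47
- A+B+D: weight 3+6+12=21, value 3+20+23=46
- A+B+C: weight 3+6+6=15, value 3+20+21=44
- C+D: weight 6+12=18, value 21+23=44
- B+D: weight 6+12=18, value 20+23=43
Best: $47.

$47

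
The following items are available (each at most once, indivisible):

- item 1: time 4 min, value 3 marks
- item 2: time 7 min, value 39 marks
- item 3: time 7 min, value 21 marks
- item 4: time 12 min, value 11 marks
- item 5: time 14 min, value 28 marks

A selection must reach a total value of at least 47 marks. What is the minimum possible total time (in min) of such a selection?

Subsets with value ≥ 47, sorted by total time:
- item 2+item 3: time 14, value 60
- item 1+item 2+item 3: time 18, value 63
Minimum time: 14 min.

14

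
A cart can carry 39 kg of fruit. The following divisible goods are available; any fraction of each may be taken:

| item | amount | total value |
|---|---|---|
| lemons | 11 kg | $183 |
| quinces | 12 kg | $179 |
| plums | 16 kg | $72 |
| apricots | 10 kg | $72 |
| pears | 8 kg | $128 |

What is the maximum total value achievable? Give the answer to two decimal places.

Take in order of value per unit:
- lemons (183/11 per unit): all 11 → value 183, running total 183.00
- pears (128/8 per unit): all 8 → value 128, running total 311.00
- quinces (179/12 per unit): all 12 → value 179, running total 490.00
- apricots (72/10 per unit): 8 of 10 → value 8×72/10 = 57.6000, running total 547.60
Total 547.60.

547.60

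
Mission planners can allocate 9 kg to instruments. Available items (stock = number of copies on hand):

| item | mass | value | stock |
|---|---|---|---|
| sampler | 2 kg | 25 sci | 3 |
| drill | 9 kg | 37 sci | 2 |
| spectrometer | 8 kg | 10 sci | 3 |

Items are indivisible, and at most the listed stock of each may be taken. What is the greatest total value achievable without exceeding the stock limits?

75 sci

Best selections within mass 9 and stock limits:
- 3×sampler: mass 6, value 75
- 2×sampler: mass 4, value 50
- 1×drill: mass 9, value 37
- 1×sampler: mass 2, value 25
Best: 75 sci.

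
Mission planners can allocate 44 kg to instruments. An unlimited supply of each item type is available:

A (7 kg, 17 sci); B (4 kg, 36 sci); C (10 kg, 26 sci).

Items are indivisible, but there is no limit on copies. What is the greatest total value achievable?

Best value-per-unit is B at 36/4, and filling with it alone uses mass 11×4=44. No mix of the others beats 11×36 = 396.

396 sci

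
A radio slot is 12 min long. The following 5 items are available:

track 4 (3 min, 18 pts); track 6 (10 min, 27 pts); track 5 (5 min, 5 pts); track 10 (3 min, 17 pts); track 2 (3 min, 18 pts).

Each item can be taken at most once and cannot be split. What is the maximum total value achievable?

53 pts

Check high-value combinations within 12 min:
- track 4+track 10+track 2: duration 3+3+3=9, value 18+17+18=53
- track 4+track 5+track 2: duration 3+5+3=11, value 18+5+18=41
- track 4+track 5+track 10: duration 3+5+3=11, value 18+5+17=40
Best: 53 pts.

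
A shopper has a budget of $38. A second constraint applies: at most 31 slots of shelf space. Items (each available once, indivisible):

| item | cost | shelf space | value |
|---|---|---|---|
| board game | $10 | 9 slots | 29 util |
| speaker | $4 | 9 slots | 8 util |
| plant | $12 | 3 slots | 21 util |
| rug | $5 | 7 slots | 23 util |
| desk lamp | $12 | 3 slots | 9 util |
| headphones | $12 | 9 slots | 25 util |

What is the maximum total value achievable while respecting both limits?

83 util

Feasible sets respecting both limits:
- board game+speaker+plant+headphones: cost 38, shelf space 30, value 83
- board game+speaker+plant+rug: cost 31, shelf space 28, value 81
- board game+rug+headphones: cost 27, shelf space 25, value 77
Best: 83 util.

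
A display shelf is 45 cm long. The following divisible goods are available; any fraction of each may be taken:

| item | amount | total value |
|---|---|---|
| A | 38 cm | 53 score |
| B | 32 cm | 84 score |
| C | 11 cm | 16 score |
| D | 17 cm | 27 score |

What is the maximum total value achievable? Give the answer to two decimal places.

Take in order of value per unit:
- B (84/32 per unit): all 32 → value 84, running total 84.00
- D (27/17 per unit): 13 of 17 → value 13×27/17 = 20.6471, running total 104.65
Total 104.65.

104.65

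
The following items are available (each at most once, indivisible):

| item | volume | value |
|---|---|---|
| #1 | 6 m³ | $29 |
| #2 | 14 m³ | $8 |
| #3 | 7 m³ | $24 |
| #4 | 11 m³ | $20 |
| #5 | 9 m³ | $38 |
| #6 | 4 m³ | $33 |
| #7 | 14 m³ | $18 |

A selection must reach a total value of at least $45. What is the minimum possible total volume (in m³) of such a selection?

10

Subsets with value ≥ 45, sorted by total volume:
- #1+#6: volume 10, value 62
- #3+#6: volume 11, value 57
- #5+#6: volume 13, value 71
- #1+#3: volume 13, value 53
Minimum volume: 10 m³.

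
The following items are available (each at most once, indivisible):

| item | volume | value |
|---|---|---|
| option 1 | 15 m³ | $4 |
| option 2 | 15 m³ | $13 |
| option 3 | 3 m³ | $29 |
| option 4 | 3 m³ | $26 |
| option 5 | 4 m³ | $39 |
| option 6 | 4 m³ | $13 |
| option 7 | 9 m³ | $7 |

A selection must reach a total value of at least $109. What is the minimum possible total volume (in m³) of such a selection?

23

Subsets with value ≥ 109, sorted by total volume:
- option 3+option 4+option 5+option 6+option 7: volume 23, value 114
- option 2+option 3+option 4+option 5+option 6: volume 29, value 120
Minimum volume: 23 m³.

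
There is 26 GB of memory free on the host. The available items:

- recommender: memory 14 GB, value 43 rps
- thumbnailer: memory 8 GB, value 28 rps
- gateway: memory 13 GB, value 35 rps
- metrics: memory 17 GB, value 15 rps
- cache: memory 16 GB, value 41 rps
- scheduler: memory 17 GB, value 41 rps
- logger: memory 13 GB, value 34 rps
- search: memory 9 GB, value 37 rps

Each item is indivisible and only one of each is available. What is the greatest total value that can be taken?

Check high-value combinations within 26 GB:
- recommender+search: memory 14+9=23, value 43+37=80
- cache+search: memory 16+9=25, value 41+37=78
- scheduler+search: memory 17+9=26, value 41+37=78
- gateway+search: memory 13+9=22, value 35+37=72
- recommender+thumbnailer: memory 14+8=22, value 43+28=71
Best: 80 rps.

80 rps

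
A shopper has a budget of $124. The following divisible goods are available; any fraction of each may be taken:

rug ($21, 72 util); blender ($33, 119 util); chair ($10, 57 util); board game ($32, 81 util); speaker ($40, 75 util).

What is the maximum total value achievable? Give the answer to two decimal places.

Take in order of value per unit:
- chair (57/10 per unit): all 10 → value 57, running total 57.00
- blender (119/33 per unit): all 33 → value 119, running total 176.00
- rug (72/21 per unit): all 21 → value 72, running total 248.00
- board game (81/32 per unit): all 32 → value 81, running total 329.00
- speaker (75/40 per unit): 28 of 40 → value 28×75/40 = 52.5000, running total 381.50
Total 381.50.

381.50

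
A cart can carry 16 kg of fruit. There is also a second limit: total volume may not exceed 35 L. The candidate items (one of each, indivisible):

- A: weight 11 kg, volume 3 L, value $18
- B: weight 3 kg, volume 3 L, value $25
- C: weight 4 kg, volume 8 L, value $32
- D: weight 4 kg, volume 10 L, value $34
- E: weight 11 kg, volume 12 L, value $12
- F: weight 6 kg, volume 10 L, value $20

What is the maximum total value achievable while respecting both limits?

$91

Feasible sets respecting both limits:
- B+C+D: weight 11, volume 21, value 91
- C+D+F: weight 14, volume 28, value 86
- B+D+F: weight 13, volume 23, value 79
- B+C+F: weight 13, volume 21, value 77
Best: $91.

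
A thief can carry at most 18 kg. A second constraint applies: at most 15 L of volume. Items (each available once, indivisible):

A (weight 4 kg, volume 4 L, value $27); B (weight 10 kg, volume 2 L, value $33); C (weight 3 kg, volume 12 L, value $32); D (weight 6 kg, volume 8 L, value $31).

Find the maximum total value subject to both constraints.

$65

Feasible sets respecting both limits:
- B+C: weight 13, volume 14, value 65
- B+D: weight 16, volume 10, value 64
- A+B: weight 14, volume 6, value 60
- A+D: weight 10, volume 12, value 58
Best: $65.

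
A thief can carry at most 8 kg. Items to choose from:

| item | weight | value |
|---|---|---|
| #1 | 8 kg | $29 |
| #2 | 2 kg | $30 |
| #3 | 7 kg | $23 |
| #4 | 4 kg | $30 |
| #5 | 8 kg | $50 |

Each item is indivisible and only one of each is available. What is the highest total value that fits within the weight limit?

$60

This is a 0/1 knapsack; check combinations near the capacity.
- #2+#4: weight 2+4=6, value 30+30=60
- #5: weight 8, value 50
- #2: weight 2, value 30
- #4: weight 4, value 30
Best: $60.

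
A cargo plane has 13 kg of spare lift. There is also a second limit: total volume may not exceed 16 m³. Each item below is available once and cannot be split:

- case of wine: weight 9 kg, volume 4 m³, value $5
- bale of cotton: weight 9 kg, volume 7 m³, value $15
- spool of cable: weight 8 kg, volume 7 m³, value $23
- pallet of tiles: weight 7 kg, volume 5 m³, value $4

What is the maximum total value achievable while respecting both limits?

$23

Feasible sets respecting both limits:
- spool of cable: weight 8, volume 7, value 23
- bale of cotton: weight 9, volume 7, value 15
- case of wine: weight 9, volume 4, value 5
Best: $23.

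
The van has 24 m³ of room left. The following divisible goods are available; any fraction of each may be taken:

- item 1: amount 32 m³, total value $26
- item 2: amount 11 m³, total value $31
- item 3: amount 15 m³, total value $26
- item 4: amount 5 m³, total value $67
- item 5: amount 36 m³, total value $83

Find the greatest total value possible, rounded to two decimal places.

116.44

Take in order of value per unit:
- item 4 (67/5 per unit): all 5 → value 67, running total 67.00
- item 2 (31/11 per unit): all 11 → value 31, running total 98.00
- item 5 (83/36 per unit): 8 of 36 → value 8×83/36 = 18.4444, running total 116.44
Total 116.44.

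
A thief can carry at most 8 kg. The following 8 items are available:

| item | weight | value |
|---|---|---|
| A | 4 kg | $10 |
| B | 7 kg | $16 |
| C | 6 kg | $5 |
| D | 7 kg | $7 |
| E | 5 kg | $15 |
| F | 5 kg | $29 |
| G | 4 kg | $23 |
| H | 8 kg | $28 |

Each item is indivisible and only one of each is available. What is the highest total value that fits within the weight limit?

Check high-value combinations within 8 kg:
- A+G: weight 4+4=8, value 10+23=33
- F: weight 5, value 29
- H: weight 8, value 28
- G: weight 4, value 23
- B: weight 7, value 16
Best: $33.

$33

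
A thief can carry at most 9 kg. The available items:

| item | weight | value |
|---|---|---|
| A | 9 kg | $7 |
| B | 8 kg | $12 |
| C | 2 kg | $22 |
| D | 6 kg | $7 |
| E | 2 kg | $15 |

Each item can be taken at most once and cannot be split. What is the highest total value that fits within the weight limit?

Check high-value combinations within 9 kg:
- C+E: weight 2+2=4, value 22+15=37
- C+D: weight 2+6=8, value 22+7=29
- C: weight 2, value 22
- D+E: weight 6+2=8, value 7+15=22
Best: $37.

$37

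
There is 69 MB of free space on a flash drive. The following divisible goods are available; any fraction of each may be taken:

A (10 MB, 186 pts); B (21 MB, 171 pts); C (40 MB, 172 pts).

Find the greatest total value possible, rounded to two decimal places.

Take in order of value per unit:
- A (186/10 per unit): all 10 → value 186, running total 186.00
- B (171/21 per unit): all 21 → value 171, running total 357.00
- C (172/40 per unit): 38 of 40 → value 38×172/40 = 163.4000, running total 520.40
Total 520.40.

520.40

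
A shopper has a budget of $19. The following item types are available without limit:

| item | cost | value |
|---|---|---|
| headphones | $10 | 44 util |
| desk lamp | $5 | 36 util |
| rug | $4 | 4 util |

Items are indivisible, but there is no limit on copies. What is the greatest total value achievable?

Best value-per-unit is desk lamp at 36/5; filling with it alone gives 3×36 = 108.
Optimal mix: 3×desk lamp + 1×rug → cost 19, value 112.

112 util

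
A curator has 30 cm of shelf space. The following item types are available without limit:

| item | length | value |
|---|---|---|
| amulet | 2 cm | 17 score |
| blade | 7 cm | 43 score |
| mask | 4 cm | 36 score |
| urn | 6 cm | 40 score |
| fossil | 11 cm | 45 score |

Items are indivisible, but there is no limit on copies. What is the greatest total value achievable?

Best value-per-unit is mask at 36/4; filling with it alone gives 7×36 = 252.
Optimal mix: 1×amulet + 7×mask → length 30, value 269.

269 score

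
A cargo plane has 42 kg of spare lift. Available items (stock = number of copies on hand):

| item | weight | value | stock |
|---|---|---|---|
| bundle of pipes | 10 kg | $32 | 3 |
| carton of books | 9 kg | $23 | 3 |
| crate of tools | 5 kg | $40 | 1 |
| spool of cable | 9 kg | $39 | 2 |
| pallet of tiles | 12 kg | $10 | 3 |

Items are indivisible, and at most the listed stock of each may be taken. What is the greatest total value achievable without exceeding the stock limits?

$173

Best selections within weight 42 and stock limits:
- 1×bundle of pipes + 1×carton of books + 1×crate of tools + 2×spool of cable: weight 42, value 173
- 2×carton of books + 1×crate of tools + 2×spool of cable: weight 41, value 164
- 1×bundle of pipes + 2×carton of books + 1×crate of tools + 1×spool of cable: weight 42, value 157
- 1×bundle of pipes + 1×crate of tools + 2×spool of cable: weight 33, value 150
Best: $173.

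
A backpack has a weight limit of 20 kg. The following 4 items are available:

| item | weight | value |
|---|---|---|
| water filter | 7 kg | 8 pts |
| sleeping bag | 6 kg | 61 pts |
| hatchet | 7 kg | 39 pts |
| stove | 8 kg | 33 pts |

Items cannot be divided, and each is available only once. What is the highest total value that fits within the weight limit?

108 pts

Check high-value combinations within 20 kg:
- water filter+sleeping bag+hatchet: weight 7+6+7=20, value 8+61+39=108
- sleeping bag+hatchet: weight 6+7=13, value 61+39=100
- sleeping bag+stove: weight 6+8=14, value 61+33=94
- hatchet+stove: weight 7+8=15, value 39+33=72
Best: 108 pts.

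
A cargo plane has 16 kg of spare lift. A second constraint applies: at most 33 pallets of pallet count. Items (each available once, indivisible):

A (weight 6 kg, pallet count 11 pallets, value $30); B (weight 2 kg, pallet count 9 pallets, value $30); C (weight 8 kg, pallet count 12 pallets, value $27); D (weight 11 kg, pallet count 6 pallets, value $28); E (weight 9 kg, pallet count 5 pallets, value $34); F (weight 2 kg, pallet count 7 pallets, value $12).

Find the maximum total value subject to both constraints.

$87

Feasible sets respecting both limits:
- A+B+C: weight 16, pallet count 32, value 87
- B+E+F: weight 13, pallet count 21, value 76
- A+B+F: weight 10, pallet count 27, value 72
Best: $87.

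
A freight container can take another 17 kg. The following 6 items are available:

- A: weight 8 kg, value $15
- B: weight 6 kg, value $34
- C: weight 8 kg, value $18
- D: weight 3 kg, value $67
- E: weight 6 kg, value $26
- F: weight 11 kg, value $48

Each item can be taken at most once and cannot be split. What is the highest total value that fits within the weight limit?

$127

Check high-value combinations within 17 kg:
- B+D+E: weight 6+3+6=15, value 34+67+26=127
- B+C+D: weight 6+8+3=17, value 34+18+67=119
- A+B+D: weight 8+6+3=17, value 15+34+67=116
- D+F: weight 3+11=14, value 67+48=115
- C+D+E: weight 8+3+6=17, value 18+67+26=111
Best: $127.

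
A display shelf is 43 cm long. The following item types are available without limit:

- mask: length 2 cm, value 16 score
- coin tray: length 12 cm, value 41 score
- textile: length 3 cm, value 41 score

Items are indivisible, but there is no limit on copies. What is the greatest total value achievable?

574 score

Best value-per-unit is textile at 41/3, and filling with it alone uses length 14×3=42. No mix of the others beats 14×41 = 574.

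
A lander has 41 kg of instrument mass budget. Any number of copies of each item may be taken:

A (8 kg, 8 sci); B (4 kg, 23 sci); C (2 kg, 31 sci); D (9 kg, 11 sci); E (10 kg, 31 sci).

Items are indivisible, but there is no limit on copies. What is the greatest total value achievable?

620 sci

Best value-per-unit is C at 31/2, and filling with it alone uses mass 20×2=40. No mix of the others beats 20×31 = 620.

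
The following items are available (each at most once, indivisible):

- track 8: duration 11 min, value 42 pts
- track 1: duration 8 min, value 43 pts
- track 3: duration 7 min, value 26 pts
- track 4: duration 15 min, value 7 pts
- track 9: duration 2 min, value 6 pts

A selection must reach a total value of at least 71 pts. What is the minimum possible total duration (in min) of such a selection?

Subsets with value ≥ 71, sorted by total duration:
- track 1+track 3+track 9: duration 17, value 75
- track 8+track 1: duration 19, value 85
- track 8+track 3+track 9: duration 20, value 74
- track 8+track 1+track 9: duration 21, value 91
Minimum duration: 17 min.

17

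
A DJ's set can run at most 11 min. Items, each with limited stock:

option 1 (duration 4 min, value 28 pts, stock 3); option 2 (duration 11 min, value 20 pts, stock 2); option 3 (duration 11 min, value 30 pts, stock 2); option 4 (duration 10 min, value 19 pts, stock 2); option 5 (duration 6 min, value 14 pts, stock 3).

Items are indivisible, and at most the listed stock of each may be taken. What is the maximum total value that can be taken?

Best selections within duration 11 and stock limits:
- 2×option 1: duration 8, value 56
- 1×option 1 + 1×option 5: duration 10, value 42
- 1×option 3: duration 11, value 30
Best: 56 pts.

56 pts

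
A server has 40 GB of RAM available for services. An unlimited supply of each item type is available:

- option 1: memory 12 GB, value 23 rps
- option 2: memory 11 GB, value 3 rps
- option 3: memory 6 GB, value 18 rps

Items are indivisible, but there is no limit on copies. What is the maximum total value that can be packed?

Best value-per-unit is option 3 at 18/6, and filling with it alone uses memory 6×6=36. No mix of the others beats 6×18 = 108.

108 rps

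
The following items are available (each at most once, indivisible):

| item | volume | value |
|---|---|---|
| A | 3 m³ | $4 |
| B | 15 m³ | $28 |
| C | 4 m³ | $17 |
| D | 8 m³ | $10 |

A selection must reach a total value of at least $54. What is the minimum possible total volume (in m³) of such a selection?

27

Subsets with value ≥ 54, sorted by total volume:
- B+C+D: volume 27, value 55
- A+B+C+D: volume 30, value 59
Minimum volume: 27 m³.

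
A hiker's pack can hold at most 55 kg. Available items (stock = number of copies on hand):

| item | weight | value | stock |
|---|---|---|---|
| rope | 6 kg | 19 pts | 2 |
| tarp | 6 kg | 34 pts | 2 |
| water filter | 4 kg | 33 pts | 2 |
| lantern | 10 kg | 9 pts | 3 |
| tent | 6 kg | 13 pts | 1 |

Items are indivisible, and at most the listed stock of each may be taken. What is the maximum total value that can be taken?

Top feasible selections:
- 2×rope + 2×tarp + 2×water filter + 1×lantern + 1×tent: weight 48, value 194
- 2×rope + 2×tarp + 2×water filter + 2×lantern: weight 52, value 190
- 2×rope + 2×tarp + 2×water filter + 1×tent: weight 38, value 185
- 1×rope + 2×tarp + 2×water filter + 2×lantern + 1×tent: weight 52, value 184
Best: 194 pts.

194 pts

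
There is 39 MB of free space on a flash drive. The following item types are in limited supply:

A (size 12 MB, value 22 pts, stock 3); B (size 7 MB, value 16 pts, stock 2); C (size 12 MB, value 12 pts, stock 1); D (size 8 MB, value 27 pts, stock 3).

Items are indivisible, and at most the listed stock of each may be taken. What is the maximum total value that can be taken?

113 pts

Best selections within size 39 and stock limits:
- 2×B + 3×D: size 38, value 113
- 1×A + 3×D: size 36, value 103
Best: 113 pts.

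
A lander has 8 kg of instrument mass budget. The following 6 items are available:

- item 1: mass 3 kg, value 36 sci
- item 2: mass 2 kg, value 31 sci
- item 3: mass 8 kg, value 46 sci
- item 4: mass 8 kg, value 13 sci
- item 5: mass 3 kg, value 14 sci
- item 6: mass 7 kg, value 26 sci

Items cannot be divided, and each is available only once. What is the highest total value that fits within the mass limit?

81 sci

Check high-value combinations within 8 kg:
- item 1+item 2+item 5: mass 3+2+3=8, value 36+31+14=81
- item 1+item 2: mass 3+2=5, value 36+31=67
- item 1+item 5: mass 3+3=6, value 36+14=50
- item 3: mass 8, value 46
Best: 81 sci.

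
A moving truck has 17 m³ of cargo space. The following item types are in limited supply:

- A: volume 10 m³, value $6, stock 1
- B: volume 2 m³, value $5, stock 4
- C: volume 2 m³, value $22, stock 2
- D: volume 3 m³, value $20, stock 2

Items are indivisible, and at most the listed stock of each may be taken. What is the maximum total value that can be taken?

Top feasible selections:
- 3×B + 2×C + 2×D: volume 16, value 99
- 2×B + 2×C + 2×D: volume 14, value 94
Best: $99.

$99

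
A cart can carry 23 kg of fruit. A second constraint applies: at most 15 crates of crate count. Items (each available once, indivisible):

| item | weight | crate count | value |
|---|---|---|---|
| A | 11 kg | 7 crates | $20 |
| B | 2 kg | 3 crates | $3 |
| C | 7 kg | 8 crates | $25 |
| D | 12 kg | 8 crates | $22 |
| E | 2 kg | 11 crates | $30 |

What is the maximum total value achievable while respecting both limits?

$45

Feasible sets respecting both limits:
- A+C: weight 18, crate count 15, value 45
- A+D: weight 23, crate count 15, value 42
- B+E: weight 4, crate count 14, value 33
- E: weight 2, crate count 11, value 30
Best: $45.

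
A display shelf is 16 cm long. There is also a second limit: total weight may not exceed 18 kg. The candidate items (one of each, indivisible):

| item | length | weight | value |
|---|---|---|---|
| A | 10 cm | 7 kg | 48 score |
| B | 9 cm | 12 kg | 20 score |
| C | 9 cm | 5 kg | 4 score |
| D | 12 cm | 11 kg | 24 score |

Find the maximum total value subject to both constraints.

48 score

Feasible sets respecting both limits:
- A: length 10, weight 7, value 48
- D: length 12, weight 11, value 24
- B: length 9, weight 12, value 20
- C: length 9, weight 5, value 4
Best: 48 score.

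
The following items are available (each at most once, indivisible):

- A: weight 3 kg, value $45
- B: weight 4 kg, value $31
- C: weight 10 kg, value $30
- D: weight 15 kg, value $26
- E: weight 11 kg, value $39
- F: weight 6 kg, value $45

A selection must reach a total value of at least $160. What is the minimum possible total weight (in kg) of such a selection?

24

Subsets with value ≥ 160, sorted by total weight:
- A+B+E+F: weight 24, value 160
- A+B+C+E+F: weight 34, value 190
- A+B+C+D+F: weight 38, value 177
- A+B+D+E+F: weight 39, value 186
Minimum weight: 24 kg.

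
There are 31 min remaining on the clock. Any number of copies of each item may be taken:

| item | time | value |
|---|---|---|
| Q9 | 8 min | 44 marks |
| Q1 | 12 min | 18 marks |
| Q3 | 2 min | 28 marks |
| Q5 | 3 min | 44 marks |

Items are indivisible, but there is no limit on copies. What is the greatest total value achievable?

452 marks

Best value-per-unit is Q5 at 44/3; filling with it alone gives 10×44 = 440.
Optimal mix: 2×Q3 + 9×Q5 → time 31, value 452.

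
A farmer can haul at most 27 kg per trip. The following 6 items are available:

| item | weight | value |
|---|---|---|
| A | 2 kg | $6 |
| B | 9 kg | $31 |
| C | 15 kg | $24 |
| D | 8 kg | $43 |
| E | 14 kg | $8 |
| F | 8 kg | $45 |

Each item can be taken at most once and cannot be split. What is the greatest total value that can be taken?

This is a 0/1 knapsack; check combinations near the capacity.
- A+B+D+F: weight 2+9+8+8=27, value 6+31+43+45=125
- B+D+F: weight 9+8+8=25, value 31+43+45=119
- A+D+F: weight 2+8+8=18, value 6+43+45=94
Best: $125.

$125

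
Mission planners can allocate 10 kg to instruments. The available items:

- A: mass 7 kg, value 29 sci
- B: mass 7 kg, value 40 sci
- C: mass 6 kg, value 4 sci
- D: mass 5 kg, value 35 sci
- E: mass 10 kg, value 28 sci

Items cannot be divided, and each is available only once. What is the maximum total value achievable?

40 sci

Check high-value combinations within 10 kg:
- B: mass 7, value 40
- D: mass 5, value 35
- A: mass 7, value 29
- E: mass 10, value 28
- C: mass 6, value 4
Best: 40 sci.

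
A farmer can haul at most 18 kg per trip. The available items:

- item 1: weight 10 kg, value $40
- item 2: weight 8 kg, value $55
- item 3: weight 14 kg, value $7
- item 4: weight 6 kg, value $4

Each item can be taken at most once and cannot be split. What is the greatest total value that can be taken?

This is a 0/1 knapsack; check combinations near the capacity.
- item 1+item 2: weight 10+8=18, value 40+55=95
- item 2+item 4: weight 8+6=14, value 55+4=59
- item 2: weight 8, value 55
- item 1+item 4: weight 10+6=16, value 40+4=44
Best: $95.

$95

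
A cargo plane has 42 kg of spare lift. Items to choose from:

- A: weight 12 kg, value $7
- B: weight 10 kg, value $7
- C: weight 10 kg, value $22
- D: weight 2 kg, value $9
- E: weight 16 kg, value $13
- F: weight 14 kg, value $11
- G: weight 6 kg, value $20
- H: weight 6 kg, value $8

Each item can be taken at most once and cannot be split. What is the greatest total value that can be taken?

Check high-value combinations within 42 kg:
- C+D+E+G+H: weight 10+2+16+6+6=40, value 22+9+13+20+8=72
- C+D+F+G+H: weight 10+2+14+6+6=38, value 22+9+11+20+8=70
- B+C+D+F+G: weight 10+10+2+14+6=42, value 7+22+9+11+20=69
- B+C+D+G+H: weight 10+10+2+6+6=34, value 7+22+9+20+8=66
Best: $72.

$72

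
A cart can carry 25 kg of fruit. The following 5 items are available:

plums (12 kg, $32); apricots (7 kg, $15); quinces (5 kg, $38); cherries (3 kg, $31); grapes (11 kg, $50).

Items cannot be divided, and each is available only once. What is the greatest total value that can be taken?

Check high-value combinations within 25 kg:
- quinces+cherries+grapes: weight 5+3+11=19, value 38+31+50=119
- apricots+quinces+grapes: weight 7+5+11=23, value 15+38+50=103
- plums+quinces+cherries: weight 12+5+3=20, value 32+38+31=101
- apricots+cherries+grapes: weight 7+3+11=21, value 15+31+50=96
- quinces+grapes: weight 5+11=16, value 38+50=88
Best: $119.

$119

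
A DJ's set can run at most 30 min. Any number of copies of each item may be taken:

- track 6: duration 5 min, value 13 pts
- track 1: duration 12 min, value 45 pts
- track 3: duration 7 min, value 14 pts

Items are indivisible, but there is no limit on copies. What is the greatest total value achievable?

103 pts

Best value-per-unit is track 1 at 45/12; filling with it alone gives 2×45 = 90.
Optimal mix: 1×track 6 + 2×track 1 → duration 29, value 103.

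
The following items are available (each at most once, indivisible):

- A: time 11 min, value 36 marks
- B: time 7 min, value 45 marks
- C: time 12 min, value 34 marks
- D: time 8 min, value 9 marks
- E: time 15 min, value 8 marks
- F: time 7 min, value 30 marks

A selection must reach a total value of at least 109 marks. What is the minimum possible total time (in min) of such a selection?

Subsets with value ≥ 109, sorted by total time:
- A+B+F: time 25, value 111
- B+C+F: time 26, value 109
- A+B+C: time 30, value 115
- A+B+D+F: time 33, value 120
Minimum time: 25 min.

25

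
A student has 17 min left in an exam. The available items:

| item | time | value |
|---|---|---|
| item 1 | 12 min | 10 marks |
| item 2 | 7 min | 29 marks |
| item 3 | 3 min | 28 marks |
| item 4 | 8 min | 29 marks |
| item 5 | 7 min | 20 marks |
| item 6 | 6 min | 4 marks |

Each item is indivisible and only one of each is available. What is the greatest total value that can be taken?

Check high-value combinations within 17 min:
- item 2+item 3+item 5: time 7+3+7=17, value 29+28+20=77
- item 2+item 3+item 6: time 7+3+6=16, value 29+28+4=61
- item 3+item 4+item 6: time 3+8+6=17, value 28+29+4=61
Best: 77 marks.

77 marks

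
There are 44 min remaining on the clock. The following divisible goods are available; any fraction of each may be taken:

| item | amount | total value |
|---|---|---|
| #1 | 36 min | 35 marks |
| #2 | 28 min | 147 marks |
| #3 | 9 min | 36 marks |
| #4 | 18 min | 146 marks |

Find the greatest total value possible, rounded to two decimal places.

Take in order of value per unit:
- #4 (146/18 per unit): all 18 → value 146, running total 146.00
- #2 (147/28 per unit): 26 of 28 → value 26×147/28 = 136.5000, running total 282.50
Total 282.50.

282.50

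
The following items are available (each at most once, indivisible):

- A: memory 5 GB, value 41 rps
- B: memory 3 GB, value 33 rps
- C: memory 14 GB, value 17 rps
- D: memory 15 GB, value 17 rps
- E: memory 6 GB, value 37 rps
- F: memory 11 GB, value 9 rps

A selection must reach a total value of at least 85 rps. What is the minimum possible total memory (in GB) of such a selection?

14

Subsets with value ≥ 85, sorted by total memory:
- A+B+E: memory 14, value 111
- A+B+C: memory 22, value 91
Minimum memory: 14 GB.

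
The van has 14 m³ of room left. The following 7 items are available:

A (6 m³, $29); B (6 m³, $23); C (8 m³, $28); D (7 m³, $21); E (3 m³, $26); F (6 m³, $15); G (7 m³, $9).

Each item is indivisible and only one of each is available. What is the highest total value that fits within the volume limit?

This is a 0/1 knapsack; check combinations near the capacity.
- A+C: volume 6+8=14, value 29+28=57
- A+E: volume 6+3=9, value 29+26=55
- C+E: volume 8+3=11, value 28+26=54
Best: $57.

$57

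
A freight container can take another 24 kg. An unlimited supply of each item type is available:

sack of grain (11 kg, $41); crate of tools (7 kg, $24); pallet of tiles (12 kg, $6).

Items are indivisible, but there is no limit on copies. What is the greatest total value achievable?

$82

Best value-per-unit is sack of grain at 41/11, and filling with it alone uses weight 2×11=22. No mix of the others beats 2×41 = 82.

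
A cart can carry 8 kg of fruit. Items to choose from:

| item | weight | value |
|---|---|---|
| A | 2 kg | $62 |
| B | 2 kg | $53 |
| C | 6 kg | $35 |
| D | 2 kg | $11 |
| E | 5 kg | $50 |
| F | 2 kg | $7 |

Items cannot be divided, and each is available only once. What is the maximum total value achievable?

$133

Check high-value combinations within 8 kg:
- A+B+D+F: weight 2+2+2+2=8, value 62+53+11+7=133
- A+B+D: weight 2+2+2=6, value 62+53+11=126
- A+B+F: weight 2+2+2=6, value 62+53+7=122
- A+B: weight 2+2=4, value 62+53=115
Best: $133.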